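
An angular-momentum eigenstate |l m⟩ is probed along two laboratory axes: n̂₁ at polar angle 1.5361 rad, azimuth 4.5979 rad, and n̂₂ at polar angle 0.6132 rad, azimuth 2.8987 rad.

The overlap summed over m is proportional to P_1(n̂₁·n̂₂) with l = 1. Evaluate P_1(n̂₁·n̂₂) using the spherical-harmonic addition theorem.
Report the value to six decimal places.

Term-by-term m-sum for l=1 (normalisation 4π/3 = 4.188790):
  [-1]  conj(Y_{1,-1})(Ω₁) = (-0.039445, -0.343026) ; Y_{1,-1}(Ω₂) = (-0.192991, -0.047820) ; Δ = (-0.008791, 0.068087)
  [+0]  conj(Y_{1,0})(Ω₁) = (0.016949, -0.000000) ; Y_{1,0}(Ω₂) = (0.399584, 0.000000) ; Δ = (0.006773, 0.000000)
  [+1]  conj(Y_{1,1})(Ω₁) = (0.039445, -0.343026) ; Y_{1,1}(Ω₂) = (0.192991, -0.047820) ; Δ = (-0.008791, -0.068087)
Accumulated sum (-0.010809, 0.000000); after 4π/(2l+1) scaling, (-0.045278, 0.000000) ⇒ P_1 = -0.045278

-0.045278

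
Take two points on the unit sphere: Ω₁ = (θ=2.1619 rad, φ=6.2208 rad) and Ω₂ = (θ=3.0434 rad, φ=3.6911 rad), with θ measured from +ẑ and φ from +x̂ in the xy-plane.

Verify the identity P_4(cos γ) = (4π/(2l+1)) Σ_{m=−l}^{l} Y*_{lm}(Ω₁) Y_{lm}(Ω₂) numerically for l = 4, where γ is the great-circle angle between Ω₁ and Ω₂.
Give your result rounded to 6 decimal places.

-0.269860

Expand P_4 via completeness: Σ_{m} conj(Y_{4,m}) at Ω₁ times Y_{4,m} at Ω₂ —
  m=-4: 0.20383 - 0.05195j × -0.00002 - 0.00003j = -0.00001 - 0.00001j  (running Σ = -0.00001 - 0.00001j)
  m=-3: -0.39234 + 0.07430j × -0.00009 - 0.00117j = 0.00012 + 0.00045j  (running Σ = 0.00012 + 0.00045j)
  m=-2: 0.26864 - 0.03369j × 0.00867 - 0.01699j = 0.00176 - 0.00486j  (running Σ = 0.00187 - 0.00441j)
  m=-1: 0.18049 - 0.01127j × 0.15479 - 0.09480j = 0.02687 - 0.01886j  (running Σ = 0.02874 - 0.02326j)
  m=0: -0.31113 + 0.00000j × 0.80596 + 0.00000j = -0.25076 + 0.00000j  (running Σ = -0.22201 - 0.02326j)
  m=1: -0.18049 - 0.01127j × -0.15479 - 0.09480j = 0.02687 + 0.01886j  (running Σ = -0.19515 - 0.00441j)
  m=2: 0.26864 + 0.03369j × 0.00867 + 0.01699j = 0.00176 + 0.00486j  (running Σ = -0.19339 + 0.00045j)
  m=3: 0.39234 + 0.07430j × 0.00009 - 0.00117j = 0.00012 - 0.00045j  (running Σ = -0.19327 - 0.00001j)
  m=4: 0.20383 + 0.05195j × -0.00002 + 0.00003j = -0.00001 + 0.00001j  (running Σ = -0.19327 - 0.00000j)
Total Σ_m = -0.19327 - 0.00000j. Multiply by 1.396263: -0.26986 - 0.00000j. P_4(cos γ) = -0.269860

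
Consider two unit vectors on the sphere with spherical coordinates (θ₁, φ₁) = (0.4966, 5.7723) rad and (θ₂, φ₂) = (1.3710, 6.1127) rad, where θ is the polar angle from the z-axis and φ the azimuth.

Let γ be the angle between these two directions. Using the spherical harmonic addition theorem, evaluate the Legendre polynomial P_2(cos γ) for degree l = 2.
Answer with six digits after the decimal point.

0.066717

Term-by-term m-sum for l=2 (normalisation 4π/5 = 2.513274):
  term(m=-2) = 0.02528 - 0.02048j   from Y*(Ω₁)=0.04576 - 0.07480j, Y(Ω₂)=0.34970 + 0.12408j
  term(m=-1) = 0.04584 - 0.01624j   from Y*(Ω₁)=0.28229 - 0.15823j, Y(Ω₂)=0.14810 + 0.02550j
  term(m=+0) = -0.11570 + 0.00000j   from Y*(Ω₁)=0.41601 + 0.00000j, Y(Ω₂)=-0.27812 + 0.00000j
  term(m=+1) = 0.04584 + 0.01624j   from Y*(Ω₁)=-0.28229 - 0.15823j, Y(Ω₂)=-0.14810 + 0.02550j
  term(m=+2) = 0.02528 + 0.02048j   from Y*(Ω₁)=0.04576 + 0.07480j, Y(Ω₂)=0.34970 - 0.12408j
Σ over m = 0.02655 + 0.00000j; ×(4π/5) → 0.06672 + 0.00000j. Real part: 0.066717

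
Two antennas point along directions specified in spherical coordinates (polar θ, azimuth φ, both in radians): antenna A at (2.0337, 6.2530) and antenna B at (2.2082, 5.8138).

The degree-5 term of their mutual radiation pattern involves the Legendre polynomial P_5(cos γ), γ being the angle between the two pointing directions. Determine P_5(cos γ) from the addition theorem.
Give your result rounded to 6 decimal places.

0.075192

Addition theorem: P_5(cos γ) = (4π/11) Σ_m Y*_{lm}(Ω₁) Y_{lm}(Ω₂), m = −5…5:
  m=-5: Y*=(0.263153, -0.040021)  Y=(-0.108989, 0.111028)  product (-0.024237, 0.033579)
  m=-4: Y*=(-0.417025, 0.050598)  Y=(0.110012, -0.347322)  product (-0.028304, 0.150409)
  m=-3: Y*=(0.196117, -0.017808)  Y=(0.063597, 0.387576)  product (0.019375, 0.074878)
  m=-2: Y*=(0.242993, -0.014687)  Y=(-0.024040, -0.032832)  product (-0.006324, -0.007625)
  m=-1: Y*=(-0.274030, 0.008274)  Y=(-0.303982, -0.154178)  product (0.084576, 0.039734)
  m=+0: Y*=(-0.185221, -0.000000)  Y=(0.131477, 0.000000)  product (-0.024352, -0.000000)
  m=+1: Y*=(0.274030, 0.008274)  Y=(0.303982, -0.154178)  product (0.084576, -0.039734)
  m=+2: Y*=(0.242993, 0.014687)  Y=(-0.024040, 0.032832)  product (-0.006324, 0.007625)
  m=+3: Y*=(-0.196117, -0.017808)  Y=(-0.063597, 0.387576)  product (0.019375, -0.074878)
  m=+4: Y*=(-0.417025, -0.050598)  Y=(0.110012, 0.347322)  product (-0.028304, -0.150409)
  m=+5: Y*=(-0.263153, -0.040021)  Y=(0.108989, 0.111028)  product (-0.024237, -0.033579)
Accumulated sum (0.065819, -0.000000); after 4π/(2l+1) scaling, (0.075192, -0.000000) ⇒ P_5 = 0.075192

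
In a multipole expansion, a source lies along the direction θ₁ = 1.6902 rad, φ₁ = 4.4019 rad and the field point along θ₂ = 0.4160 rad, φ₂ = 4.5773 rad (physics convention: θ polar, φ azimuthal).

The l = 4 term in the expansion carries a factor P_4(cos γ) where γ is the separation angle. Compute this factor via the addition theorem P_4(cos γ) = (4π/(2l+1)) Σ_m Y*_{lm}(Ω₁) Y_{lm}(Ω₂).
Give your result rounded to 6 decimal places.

0.097344

Addition theorem: P_4(cos γ) = (4π/9) Σ_m Y*_{lm}(Ω₁) Y_{lm}(Ω₂), m = −4…4:
  m=-4: Y*=+0.138887-0.407019i  Y=+0.010120+0.006071i  product +0.003876-0.003276i
  m=-3: Y*=-0.117114-0.087074i  Y=+0.029788-0.069434i  product -0.009535+0.005538i
  m=-2: Y*=+0.241570-0.172816i  Y=-0.255697-0.070815i  product -0.074007+0.027082i
  m=-1: Y*=-0.049587-0.154541i  Y=-0.067284+0.495039i  product +0.079840-0.014149i
  m=+0: Y*=+0.273070-0.000000i  Y=+0.254025+0.000000i  product +0.069367+0.000000i
  m=+1: Y*=+0.049587-0.154541i  Y=+0.067284+0.495039i  product +0.079840+0.014149i
  m=+2: Y*=+0.241570+0.172816i  Y=-0.255697+0.070815i  product -0.074007-0.027082i
  m=+3: Y*=+0.117114-0.087074i  Y=-0.029788-0.069434i  product -0.009535-0.005538i
  m=+4: Y*=+0.138887+0.407019i  Y=+0.010120-0.006071i  product +0.003876+0.003276i
Total Σ_m = +0.069718+0.000000i. Multiply by 1.396263: +0.097344+0.000000i. P_4(cos γ) = 0.097344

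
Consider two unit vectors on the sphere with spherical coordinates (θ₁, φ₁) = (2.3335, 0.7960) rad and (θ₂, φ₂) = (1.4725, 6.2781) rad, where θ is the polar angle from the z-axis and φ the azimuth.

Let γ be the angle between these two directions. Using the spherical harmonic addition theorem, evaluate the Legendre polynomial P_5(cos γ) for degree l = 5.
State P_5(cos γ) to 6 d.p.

0.221548

Term-by-term m-sum for l=5 (normalisation 4π/11 = 1.142397):
  [-5]  conj(Y_{5,-5})(Ω₁) = -0.061298-0.068167i ; Y_{5,-5}(Ω₂) = +0.452891+0.011518i ; Δ = -0.026976-0.031578i
  [-4]  conj(Y_{5,-4})(Ω₁) = +0.276781+0.011745i ; Y_{5,-4}(Ω₂) = +0.141248+0.002874i ; Δ = +0.039061+0.002454i
  [-3]  conj(Y_{5,-3})(Ω₁) = -0.314195+0.294818i ; Y_{5,-3}(Ω₂) = -0.311368-0.004751i ; Δ = +0.099231-0.090304i
  [-2]  conj(Y_{5,-2})(Ω₁) = +0.005605-0.264290i ; Y_{5,-2}(Ω₂) = -0.159952-0.001627i ; Δ = -0.001326+0.042265i
  [-1]  conj(Y_{5,-1})(Ω₁) = -0.145465-0.148583i ; Y_{5,-1}(Ω₂) = +0.276376+0.001405i ; Δ = -0.039994-0.041269i
  [+0]  conj(Y_{5,0})(Ω₁) = +0.327942-0.000000i ; Y_{5,0}(Ω₂) = +0.164489+0.000000i ; Δ = +0.053943+0.000000i
  [+1]  conj(Y_{5,1})(Ω₁) = +0.145465-0.148583i ; Y_{5,1}(Ω₂) = -0.276376+0.001405i ; Δ = -0.039994+0.041269i
  [+2]  conj(Y_{5,2})(Ω₁) = +0.005605+0.264290i ; Y_{5,2}(Ω₂) = -0.159952+0.001627i ; Δ = -0.001326-0.042265i
  [+3]  conj(Y_{5,3})(Ω₁) = +0.314195+0.294818i ; Y_{5,3}(Ω₂) = +0.311368-0.004751i ; Δ = +0.099231+0.090304i
  [+4]  conj(Y_{5,4})(Ω₁) = +0.276781-0.011745i ; Y_{5,4}(Ω₂) = +0.141248-0.002874i ; Δ = +0.039061-0.002454i
  [+5]  conj(Y_{5,5})(Ω₁) = +0.061298-0.068167i ; Y_{5,5}(Ω₂) = -0.452891+0.011518i ; Δ = -0.026976+0.031578i
Total Σ_m = +0.193933+0.000000i. Multiply by 1.142397: +0.221548+0.000000i. P_5(cos γ) = 0.221548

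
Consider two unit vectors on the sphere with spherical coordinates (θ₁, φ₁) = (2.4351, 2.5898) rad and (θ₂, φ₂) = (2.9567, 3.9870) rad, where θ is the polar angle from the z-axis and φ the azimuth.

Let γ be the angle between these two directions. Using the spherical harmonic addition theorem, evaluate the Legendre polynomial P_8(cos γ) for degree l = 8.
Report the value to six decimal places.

Summing Y*_{l m}(θ₁,φ₁)·Y_{l m}(θ₂,φ₂) over m ∈ [−8, 8]; prefactor 4π/(2·8+1) = 0.739198:
  m=-8: -0.00477 + 0.01554j × 0.00000 - 0.00000j = 0.00000 + 0.00000j  (running Σ = 0.00000 + 0.00000j)
  m=-7: -0.05723 + 0.05030j × 0.00001 + 0.00001j = -0.00000 + 0.00000j  (running Σ = -0.00000 + 0.00000j)
  m=-6: -0.21324 + 0.03642j × 0.00007 + 0.00018j = -0.00002 - 0.00004j  (running Σ = -0.00002 - 0.00004j)
  m=-5: -0.37566 - 0.15119j × -0.00090 + 0.00171j = 0.00060 - 0.00050j  (running Σ = 0.00057 - 0.00054j)
  m=-4: -0.27549 - 0.37283j × -0.01372 + 0.00336j = 0.00503 + 0.00419j  (running Σ = 0.00561 + 0.00365j)
  m=-3: -0.01554 - 0.18334j × -0.06267 - 0.04337j = -0.00698 + 0.01216j  (running Σ = -0.00137 + 0.01581j)
  m=-2: -0.12736 + 0.25246j × -0.03442 - 0.28543j = 0.07644 + 0.02766j  (running Σ = 0.07507 + 0.04348j)
  m=-1: -0.28704 + 0.17670j × 0.43847 - 0.49452j = -0.03848 + 0.21942j  (running Σ = 0.03659 + 0.26290j)
  m=0: 0.18572 + 0.00000j × 0.54943 + 0.00000j = 0.10204 + 0.00000j  (running Σ = 0.13863 + 0.26290j)
  m=1: 0.28704 + 0.17670j × -0.43847 - 0.49452j = -0.03848 - 0.21942j  (running Σ = 0.10015 + 0.04348j)
  m=2: -0.12736 - 0.25246j × -0.03442 + 0.28543j = 0.07644 - 0.02766j  (running Σ = 0.17660 + 0.01581j)
  m=3: 0.01554 - 0.18334j × 0.06267 - 0.04337j = -0.00698 - 0.01216j  (running Σ = 0.16962 + 0.00365j)
  m=4: -0.27549 + 0.37283j × -0.01372 - 0.00336j = 0.00503 - 0.00419j  (running Σ = 0.17465 - 0.00054j)
  m=5: 0.37566 - 0.15119j × 0.00090 + 0.00171j = 0.00060 + 0.00050j  (running Σ = 0.17525 - 0.00004j)
  m=6: -0.21324 - 0.03642j × 0.00007 - 0.00018j = -0.00002 + 0.00004j  (running Σ = 0.17523 + 0.00000j)
  m=7: 0.05723 + 0.05030j × -0.00001 + 0.00001j = -0.00000 - 0.00000j  (running Σ = 0.17523 + 0.00000j)
  m=8: -0.00477 - 0.01554j × 0.00000 + 0.00000j = 0.00000 - 0.00000j  (running Σ = 0.17523 + 0.00000j)
Σ over m = 0.17523 + 0.00000j; ×(4π/17) → 0.12953 + 0.00000j. Real part: 0.129527

0.129527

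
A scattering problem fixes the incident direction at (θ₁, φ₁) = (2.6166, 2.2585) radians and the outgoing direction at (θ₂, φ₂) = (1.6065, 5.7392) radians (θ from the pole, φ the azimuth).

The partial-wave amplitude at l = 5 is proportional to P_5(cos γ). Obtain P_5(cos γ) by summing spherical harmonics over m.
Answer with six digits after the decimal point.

-0.206949

Summing Y*_{l m}(θ₁,φ₁)·Y_{l m}(θ₂,φ₂) over m ∈ [−5, 5]; prefactor 4π/(2·5+1) = 1.142397:
  term(m=-5) = (0.000845, 0.006739)   from Y*(Ω₁)=(0.004295, -0.014038), Y(Ω₂)=(-0.422130, 0.189356)
  term(m=-4) = (0.000891, -0.004092)   from Y*(Ω₁)=(0.074105, -0.030529), Y(Ω₂)=(0.029729, -0.042978)
  term(m=-3) = (0.044850, -0.072585)   from Y*(Ω₁)=(0.220291, 0.118156), Y(Ω₂)=(0.020862, -0.340685)
  term(m=-2) = (-0.021521, 0.017339)   from Y*(Ω₁)=(0.089147, 0.450434), Y(Ω₂)=(0.027945, 0.053308)
  term(m=-1) = (-0.109053, 0.038466)   from Y*(Ω₁)=(-0.233486, 0.284225), Y(Ω₂)=(0.268999, 0.162707)
  term(m=+0) = (-0.013179, 0.000000)   from Y*(Ω₁)=(0.211712, -0.000000), Y(Ω₂)=(-0.062248, 0.000000)
  term(m=+1) = (-0.109053, -0.038466)   from Y*(Ω₁)=(0.233486, 0.284225), Y(Ω₂)=(-0.268999, 0.162707)
  term(m=+2) = (-0.021521, -0.017339)   from Y*(Ω₁)=(0.089147, -0.450434), Y(Ω₂)=(0.027945, -0.053308)
  term(m=+3) = (0.044850, 0.072585)   from Y*(Ω₁)=(-0.220291, 0.118156), Y(Ω₂)=(-0.020862, -0.340685)
  term(m=+4) = (0.000891, 0.004092)   from Y*(Ω₁)=(0.074105, 0.030529), Y(Ω₂)=(0.029729, 0.042978)
  term(m=+5) = (0.000845, -0.006739)   from Y*(Ω₁)=(-0.004295, -0.014038), Y(Ω₂)=(0.422130, 0.189356)
Total Σ_m = (-0.181154, -0.000000). Multiply by 1.142397: (-0.206949, -0.000000). P_5(cos γ) = -0.206949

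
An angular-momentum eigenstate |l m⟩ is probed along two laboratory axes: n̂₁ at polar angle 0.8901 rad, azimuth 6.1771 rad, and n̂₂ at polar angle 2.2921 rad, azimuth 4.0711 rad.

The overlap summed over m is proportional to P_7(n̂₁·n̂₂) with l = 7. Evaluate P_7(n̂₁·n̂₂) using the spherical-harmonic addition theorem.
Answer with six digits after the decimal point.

-0.106203

Expand P_7 via completeness: Σ_{m} conj(Y_{7,m}) at Ω₁ times Y_{7,m} at Ω₂ —
  [-7]  conj(Y_{7,-7})(Ω₁) = (0.063063, -0.057884) ; Y_{7,-7}(Ω₂) = (-0.065666, 0.014916) ; Δ = (-0.003278, 0.004742)
  [-6]  conj(Y_{7,-6})(Ω₁) = (0.208582, -0.154171) ; Y_{7,-6}(Ω₂) = (-0.168583, -0.143774) ; Δ = (-0.057329, -0.003998)
  [-5]  conj(Y_{7,-5})(Ω₁) = (0.372213, -0.218299) ; Y_{7,-5}(Ω₂) = (0.026514, -0.408262) ; Δ = (-0.079254, -0.157748)
  [-4]  conj(Y_{7,-4})(Ω₁) = (0.329869, -0.149031) ; Y_{7,-4}(Ω₂) = (0.344860, -0.224189) ; Δ = (0.080347, -0.125348)
  [-3]  conj(Y_{7,-3})(Ω₁) = (-0.034936, 0.011510) ; Y_{7,-3}(Ω₂) = (0.062093, 0.022882) ; Δ = (-0.002433, -0.000085)
  [-2]  conj(Y_{7,-2})(Ω₁) = (-0.356654, 0.076828) ; Y_{7,-2}(Ω₂) = (-0.095643, -0.322601) ; Δ = (0.058896, 0.107709)
  [-1]  conj(Y_{7,-1})(Ω₁) = (-0.124722, 0.013281) ; Y_{7,-1}(Ω₂) = (0.134446, -0.180090) ; Δ = (-0.014377, 0.024247)
  [+0]  conj(Y_{7,0})(Ω₁) = (0.331115, -0.000000) ; Y_{7,0}(Ω₂) = (-0.277597, 0.000000) ; Δ = (-0.091917, 0.000000)
  [+1]  conj(Y_{7,1})(Ω₁) = (0.124722, 0.013281) ; Y_{7,1}(Ω₂) = (-0.134446, -0.180090) ; Δ = (-0.014377, -0.024247)
  [+2]  conj(Y_{7,2})(Ω₁) = (-0.356654, -0.076828) ; Y_{7,2}(Ω₂) = (-0.095643, 0.322601) ; Δ = (0.058896, -0.107709)
  [+3]  conj(Y_{7,3})(Ω₁) = (0.034936, 0.011510) ; Y_{7,3}(Ω₂) = (-0.062093, 0.022882) ; Δ = (-0.002433, 0.000085)
  [+4]  conj(Y_{7,4})(Ω₁) = (0.329869, 0.149031) ; Y_{7,4}(Ω₂) = (0.344860, 0.224189) ; Δ = (0.080347, 0.125348)
  [+5]  conj(Y_{7,5})(Ω₁) = (-0.372213, -0.218299) ; Y_{7,5}(Ω₂) = (-0.026514, -0.408262) ; Δ = (-0.079254, 0.157748)
  [+6]  conj(Y_{7,6})(Ω₁) = (0.208582, 0.154171) ; Y_{7,6}(Ω₂) = (-0.168583, 0.143774) ; Δ = (-0.057329, 0.003998)
  [+7]  conj(Y_{7,7})(Ω₁) = (-0.063063, -0.057884) ; Y_{7,7}(Ω₂) = (0.065666, 0.014916) ; Δ = (-0.003278, -0.004742)
Accumulated sum (-0.126771, 0.000000); after 4π/(2l+1) scaling, (-0.106203, 0.000000) ⇒ P_7 = -0.106203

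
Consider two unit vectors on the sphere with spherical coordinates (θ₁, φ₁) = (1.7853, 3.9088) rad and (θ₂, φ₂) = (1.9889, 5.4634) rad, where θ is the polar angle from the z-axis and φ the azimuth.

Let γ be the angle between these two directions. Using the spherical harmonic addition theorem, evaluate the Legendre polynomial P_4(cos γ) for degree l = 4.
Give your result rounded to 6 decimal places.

0.337283

Expand P_4 via completeness: Σ_{m} conj(Y_{4,m}) at Ω₁ times Y_{4,m} at Ω₂ —
  term(m=-4) = (0.124229, 0.008059)   from Y*(Ω₁)=(-0.402271, 0.029322), Y(Ω₂)=(-0.305734, -0.042321)
  term(m=-3) = (-0.004682, 0.096284)   from Y*(Ω₁)=(-0.165891, 0.185063), Y(Ω₂)=(0.301051, -0.244564)
  term(m=-2) = (0.009378, 0.000304)   from Y*(Ω₁)=(-0.007932, -0.217927), Y(Ω₂)=(-0.002957, 0.042925)
  term(m=-1) = (0.001385, -0.085529)   from Y*(Ω₁)=(-0.190024, -0.183233), Y(Ω₂)=(0.221122, 0.236877)
  term(m=+0) = (-0.019059, 0.000000)   from Y*(Ω₁)=(0.181162, -0.000000), Y(Ω₂)=(-0.105206, 0.000000)
  term(m=+1) = (0.001385, 0.085529)   from Y*(Ω₁)=(0.190024, -0.183233), Y(Ω₂)=(-0.221122, 0.236877)
  term(m=+2) = (0.009378, -0.000304)   from Y*(Ω₁)=(-0.007932, 0.217927), Y(Ω₂)=(-0.002957, -0.042925)
  term(m=+3) = (-0.004682, -0.096284)   from Y*(Ω₁)=(0.165891, 0.185063), Y(Ω₂)=(-0.301051, -0.244564)
  term(m=+4) = (0.124229, -0.008059)   from Y*(Ω₁)=(-0.402271, -0.029322), Y(Ω₂)=(-0.305734, 0.042321)
Total Σ_m = (0.241561, 0.000000). Multiply by 1.396263: (0.337283, 0.000000). P_4(cos γ) = 0.337283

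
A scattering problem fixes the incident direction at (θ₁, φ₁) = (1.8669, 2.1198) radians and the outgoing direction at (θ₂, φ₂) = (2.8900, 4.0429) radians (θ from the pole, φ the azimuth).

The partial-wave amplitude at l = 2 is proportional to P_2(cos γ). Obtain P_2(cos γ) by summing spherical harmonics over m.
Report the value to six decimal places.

Addition theorem: P_2(cos γ) = (4π/5) Σ_m Y*_{lm}(Ω₁) Y_{lm}(Ω₂), m = −2…2:
  m=-2: (-0.160921, -0.314619) × (-0.005500, -0.023299) = (-0.006445, 0.005480)  (running Σ = (-0.006445, 0.005480))
  m=-1: (0.112516, -0.183930) × (0.115596, -0.146060) = (-0.013858, -0.037696)  (running Σ = (-0.020304, -0.032216))
  m=0: (-0.234830, -0.000000) × (0.572144, 0.000000) = (-0.134357, -0.000000)  (running Σ = (-0.154660, -0.032216))
  m=1: (-0.112516, -0.183930) × (-0.115596, -0.146060) = (-0.013858, 0.037696)  (running Σ = (-0.168519, 0.005480))
  m=2: (-0.160921, 0.314619) × (-0.005500, 0.023299) = (-0.006445, -0.005480)  (running Σ = (-0.174964, -0.000000))
Σ over m = (-0.174964, -0.000000); ×(4π/5) → (-0.439732, -0.000000). Real part: -0.439732

-0.439732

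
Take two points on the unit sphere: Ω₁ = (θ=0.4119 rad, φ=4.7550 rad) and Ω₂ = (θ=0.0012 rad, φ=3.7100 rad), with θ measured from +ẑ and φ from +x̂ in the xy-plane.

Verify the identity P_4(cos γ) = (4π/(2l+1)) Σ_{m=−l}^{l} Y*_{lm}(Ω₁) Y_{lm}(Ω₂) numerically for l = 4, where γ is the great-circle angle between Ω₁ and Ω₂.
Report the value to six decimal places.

0.312575

Expand P_4 via completeness: Σ_{m} conj(Y_{4,m}) at Ω₁ times Y_{4,m} at Ω₂ —
  m=-4: +0.011204+0.001928i × -0.000000-0.000000i = -0.000000-0.000000i  (running Σ = -0.000000-0.000000i)
  m=-3: -0.009383+0.073000i × +0.000000+0.000000i = -0.000000+0.000000i  (running Σ = -0.000000+0.000000i)
  m=-2: -0.260600-0.022263i × +0.000001-0.000003i = -0.000000+0.000001i  (running Σ = -0.000000+0.000001i)
  m=-1: +0.021278-0.499058i × -0.001914+0.001222i = +0.000569+0.000981i  (running Σ = +0.000569+0.000982i)
  m=0: +0.263185-0.000000i × +0.846278+0.000000i = +0.222728+0.000000i  (running Σ = +0.223297+0.000982i)
  m=1: -0.021278-0.499058i × +0.001914+0.001222i = +0.000569-0.000981i  (running Σ = +0.223866+0.000001i)
  m=2: -0.260600+0.022263i × +0.000001+0.000003i = -0.000000-0.000001i  (running Σ = +0.223865+0.000000i)
  m=3: +0.009383+0.073000i × -0.000000+0.000000i = -0.000000-0.000000i  (running Σ = +0.223865-0.000000i)
  m=4: +0.011204-0.001928i × -0.000000+0.000000i = -0.000000+0.000000i  (running Σ = +0.223865+0.000000i)
Σ over m = +0.223865+0.000000i; ×(4π/9) → +0.312575+0.000000i. Real part: 0.312575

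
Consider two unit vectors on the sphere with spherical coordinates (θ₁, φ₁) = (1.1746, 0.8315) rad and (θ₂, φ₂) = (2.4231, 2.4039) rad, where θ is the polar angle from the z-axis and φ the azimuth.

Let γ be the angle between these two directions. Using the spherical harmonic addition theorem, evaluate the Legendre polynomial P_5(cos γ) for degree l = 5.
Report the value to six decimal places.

-0.346406

Expand P_5 via completeness: Σ_{m} conj(Y_{5,m}) at Ω₁ times Y_{5,m} at Ω₂ —
  m=-5: Y*=(-0.163397, -0.263606)  Y=(0.048993, 0.029827)  product (-0.000143, -0.017789)
  m=-4: Y*=(-0.403307, -0.075227)  Y=(0.203672, -0.039344)  product (-0.085102, 0.000546)
  m=-3: Y*=(-0.073757, 0.055732)  Y=(0.242351, -0.323957)  product (0.000180, 0.037401)
  m=-2: Y*=(0.028353, -0.306628)  Y=(-0.036871, -0.385269)  product (-0.119180, 0.000382)
  m=-1: Y*=(-0.123274, -0.135199)  Y=(0.029583, 0.026887)  product (-0.000012, -0.007314)
  m=+0: Y*=(0.269547, -0.000000)  Y=(0.390600, 0.000000)  product (0.105285, 0.000000)
  m=+1: Y*=(0.123274, -0.135199)  Y=(-0.029583, 0.026887)  product (-0.000012, 0.007314)
  m=+2: Y*=(0.028353, 0.306628)  Y=(-0.036871, 0.385269)  product (-0.119180, -0.000382)
  m=+3: Y*=(0.073757, 0.055732)  Y=(-0.242351, -0.323957)  product (0.000180, -0.037401)
  m=+4: Y*=(-0.403307, 0.075227)  Y=(0.203672, 0.039344)  product (-0.085102, -0.000546)
  m=+5: Y*=(0.163397, -0.263606)  Y=(-0.048993, 0.029827)  product (-0.000143, 0.017789)
Accumulated sum (-0.303227, 0.000000); after 4π/(2l+1) scaling, (-0.346406, 0.000000) ⇒ P_5 = -0.346406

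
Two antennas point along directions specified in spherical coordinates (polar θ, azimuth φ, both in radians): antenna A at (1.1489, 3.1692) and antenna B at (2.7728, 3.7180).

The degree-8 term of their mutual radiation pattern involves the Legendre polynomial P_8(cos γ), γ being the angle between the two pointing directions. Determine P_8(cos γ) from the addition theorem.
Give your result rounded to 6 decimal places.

Term-by-term m-sum for l=8 (normalisation 4π/17 = 0.739198):
  [-8]  conj(Y_{8,-8})(Ω₁) = 0.24135 + 0.05419j ; Y_{8,-8}(Ω₂) = -0.00001 + 0.00015j ; Δ = -0.00001 + 0.00003j
  [-7]  conj(Y_{8,-7})(Ω₁) = -0.43584 - 0.08529j ; Y_{8,-7}(Ω₂) = -0.00095 + 0.00119j ; Δ = 0.00052 - 0.00044j
  [-6]  conj(Y_{8,-6})(Ω₁) = 0.32436 + 0.05423j ; Y_{8,-6}(Ω₂) = -0.00946 + 0.00310j ; Δ = -0.00324 + 0.00049j
  [-5]  conj(Y_{8,-5})(Ω₁) = 0.10104 + 0.01404j ; Y_{8,-5}(Ω₂) = -0.04485 - 0.01191j ; Δ = -0.00437 - 0.00183j
  [-4]  conj(Y_{8,-4})(Ω₁) = -0.35687 - 0.03957j ; Y_{8,-4}(Ω₂) = -0.10565 - 0.11691j ; Δ = 0.03308 + 0.04590j
  [-3]  conj(Y_{8,-3})(Ω₁) = 0.07123 + 0.00591j ; Y_{8,-3}(Ω₂) = -0.05962 - 0.37317j ; Δ = -0.00204 - 0.02693j
  [-2]  conj(Y_{8,-2})(Ω₁) = 0.31816 + 0.01759j ; Y_{8,-2}(Ω₂) = 0.23215 - 0.52268j ; Δ = 0.08305 - 0.16222j
  [-1]  conj(Y_{8,-1})(Ω₁) = -0.13773 - 0.00380j ; Y_{8,-1}(Ω₂) = 0.28553 - 0.18561j ; Δ = -0.04003 + 0.02448j
  [+0]  conj(Y_{8,0})(Ω₁) = -0.29962 + 0.00000j ; Y_{8,0}(Ω₂) = -0.35622 + 0.00000j ; Δ = 0.10673 + 0.00000j
  [+1]  conj(Y_{8,1})(Ω₁) = 0.13773 - 0.00380j ; Y_{8,1}(Ω₂) = -0.28553 - 0.18561j ; Δ = -0.04003 - 0.02448j
  [+2]  conj(Y_{8,2})(Ω₁) = 0.31816 - 0.01759j ; Y_{8,2}(Ω₂) = 0.23215 + 0.52268j ; Δ = 0.08305 + 0.16222j
  [+3]  conj(Y_{8,3})(Ω₁) = -0.07123 + 0.00591j ; Y_{8,3}(Ω₂) = 0.05962 - 0.37317j ; Δ = -0.00204 + 0.02693j
  [+4]  conj(Y_{8,4})(Ω₁) = -0.35687 + 0.03957j ; Y_{8,4}(Ω₂) = -0.10565 + 0.11691j ; Δ = 0.03308 - 0.04590j
  [+5]  conj(Y_{8,5})(Ω₁) = -0.10104 + 0.01404j ; Y_{8,5}(Ω₂) = 0.04485 - 0.01191j ; Δ = -0.00437 + 0.00183j
  [+6]  conj(Y_{8,6})(Ω₁) = 0.32436 - 0.05423j ; Y_{8,6}(Ω₂) = -0.00946 - 0.00310j ; Δ = -0.00324 - 0.00049j
  [+7]  conj(Y_{8,7})(Ω₁) = 0.43584 - 0.08529j ; Y_{8,7}(Ω₂) = 0.00095 + 0.00119j ; Δ = 0.00052 + 0.00044j
  [+8]  conj(Y_{8,8})(Ω₁) = 0.24135 - 0.05419j ; Y_{8,8}(Ω₂) = -0.00001 - 0.00015j ; Δ = -0.00001 - 0.00003j
Accumulated sum 0.24066 + 0.00000j; after 4π/(2l+1) scaling, 0.17789 + 0.00000j ⇒ P_8 = 0.177892

0.177892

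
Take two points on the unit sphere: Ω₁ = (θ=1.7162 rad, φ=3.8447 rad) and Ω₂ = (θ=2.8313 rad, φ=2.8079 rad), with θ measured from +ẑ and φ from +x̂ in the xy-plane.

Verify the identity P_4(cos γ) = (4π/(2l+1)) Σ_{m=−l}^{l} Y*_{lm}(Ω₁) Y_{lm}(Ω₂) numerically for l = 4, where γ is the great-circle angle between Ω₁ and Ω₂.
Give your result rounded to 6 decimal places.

0.087518

Expand P_4 via completeness: Σ_{m} conj(Y_{4,m}) at Ω₁ times Y_{4,m} at Ω₂ —
  term(m=-4) = (-0.000874, -0.001378)   from Y*(Ω₁)=(-0.401376, 0.137106), Y(Ω₂)=(0.000899, 0.003740)
  term(m=-3) = (-0.005958, 0.000186)   from Y*(Ω₁)=(-0.090099, 0.150812), Y(Ω₂)=(0.018301, 0.028570)
  term(m=-2) = (0.022452, -0.040826)   from Y*(Ω₁)=(-0.045772, -0.275597), Y(Ω₂)=(0.130991, 0.103222)
  term(m=-1) = (-0.045348, -0.076693)   from Y*(Ω₁)=(-0.147611, -0.125117), Y(Ω₂)=(0.435044, 0.150811)
  term(m=+0) = (0.122136, 0.000000)   from Y*(Ω₁)=(0.252364, -0.000000), Y(Ω₂)=(0.483967, 0.000000)
  term(m=+1) = (-0.045348, 0.076693)   from Y*(Ω₁)=(0.147611, -0.125117), Y(Ω₂)=(-0.435044, 0.150811)
  term(m=+2) = (0.022452, 0.040826)   from Y*(Ω₁)=(-0.045772, 0.275597), Y(Ω₂)=(0.130991, -0.103222)
  term(m=+3) = (-0.005958, -0.000186)   from Y*(Ω₁)=(0.090099, 0.150812), Y(Ω₂)=(-0.018301, 0.028570)
  term(m=+4) = (-0.000874, 0.001378)   from Y*(Ω₁)=(-0.401376, -0.137106), Y(Ω₂)=(0.000899, -0.003740)
Σ over m = (0.062680, 0.000000); ×(4π/9) → (0.087518, 0.000000). Real part: 0.087518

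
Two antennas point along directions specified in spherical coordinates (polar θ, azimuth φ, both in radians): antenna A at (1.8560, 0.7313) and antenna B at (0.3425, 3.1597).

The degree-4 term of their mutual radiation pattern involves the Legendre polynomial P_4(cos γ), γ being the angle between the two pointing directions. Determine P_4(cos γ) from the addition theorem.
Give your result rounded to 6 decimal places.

Expand P_4 via completeness: Σ_{m} conj(Y_{4,m}) at Ω₁ times Y_{4,m} at Ω₂ —
  term(m=-4) = -0.00203 + 0.00060j   from Y*(Ω₁)=-0.36649 + 0.08057j, Y(Ω₂)=0.00562 - 0.00041j
  term(m=-3) = -0.00749 + 0.01171j   from Y*(Ω₁)=0.18159 - 0.25270j, Y(Ω₂)=-0.04459 + 0.00242j
  term(m=-2) = -0.00389 - 0.02672j   from Y*(Ω₁)=-0.01483 - 0.13655j, Y(Ω₂)=0.19647 - 0.00712j
  term(m=-1) = -0.11352 - 0.09820j   from Y*(Ω₁)=0.23253 + 0.20864j, Y(Ω₂)=-0.48038 + 0.00870j
  term(m=+0) = 0.03718 + 0.00000j   from Y*(Ω₁)=0.08934 + 0.00000j, Y(Ω₂)=0.41612 + 0.00000j
  term(m=+1) = -0.11352 + 0.09820j   from Y*(Ω₁)=-0.23253 + 0.20864j, Y(Ω₂)=0.48038 + 0.00870j
  term(m=+2) = -0.00389 + 0.02672j   from Y*(Ω₁)=-0.01483 + 0.13655j, Y(Ω₂)=0.19647 + 0.00712j
  term(m=+3) = -0.00749 - 0.01171j   from Y*(Ω₁)=-0.18159 - 0.25270j, Y(Ω₂)=0.04459 + 0.00242j
  term(m=+4) = -0.00203 - 0.00060j   from Y*(Ω₁)=-0.36649 - 0.08057j, Y(Ω₂)=0.00562 + 0.00041j
Accumulated sum -0.21665 - 0.00000j; after 4π/(2l+1) scaling, -0.30250 - 0.00000j ⇒ P_4 = -0.302500

-0.302500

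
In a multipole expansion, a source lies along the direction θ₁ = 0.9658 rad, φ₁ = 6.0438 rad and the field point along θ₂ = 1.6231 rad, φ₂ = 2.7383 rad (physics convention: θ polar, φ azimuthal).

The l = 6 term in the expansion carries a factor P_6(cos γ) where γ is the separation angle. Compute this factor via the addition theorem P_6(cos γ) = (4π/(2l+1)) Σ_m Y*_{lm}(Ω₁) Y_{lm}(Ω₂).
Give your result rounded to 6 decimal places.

Addition theorem: P_6(cos γ) = (4π/13) Σ_m Y*_{lm}(Ω₁) Y_{lm}(Ω₂), m = −6…6:
  m=-6: 0.02005 - 0.14822j × -0.35963 + 0.31659j = 0.03971 + 0.05965j  (running Σ = 0.03971 + 0.05965j)
  m=-5: 0.13085 - 0.33354j × -0.03746 + 0.07840j = 0.02125 + 0.02275j  (running Σ = 0.06096 + 0.08241j)
  m=-4: 0.24043 - 0.34163j × 0.01458 - 0.34386j = -0.11397 - 0.08765j  (running Σ = -0.05300 - 0.00525j)
  m=-3: 0.08668 - 0.07574j × -0.03557 - 0.09424j = -0.01022 - 0.00547j  (running Σ = -0.06322 - 0.01072j)
  m=-2: -0.26783 + 0.13902j × 0.21375 + 0.22301j = -0.08825 - 0.03001j  (running Σ = -0.15147 - 0.04073j)
  m=-1: -0.23429 + 0.05718j × 0.09730 + 0.04152j = -0.02517 - 0.00416j  (running Σ = -0.17664 - 0.04490j)
  m=0: 0.24302 + 0.00000j × -0.29975 + 0.00000j = -0.07285 + 0.00000j  (running Σ = -0.24949 - 0.04490j)
  m=1: 0.23429 + 0.05718j × -0.09730 + 0.04152j = -0.02517 + 0.00416j  (running Σ = -0.27466 - 0.04073j)
  m=2: -0.26783 - 0.13902j × 0.21375 - 0.22301j = -0.08825 + 0.03001j  (running Σ = -0.36291 - 0.01072j)
  m=3: -0.08668 - 0.07574j × 0.03557 - 0.09424j = -0.01022 + 0.00547j  (running Σ = -0.37313 - 0.00525j)
  m=4: 0.24043 + 0.34163j × 0.01458 + 0.34386j = -0.11397 + 0.08765j  (running Σ = -0.48709 + 0.08241j)
  m=5: -0.13085 - 0.33354j × 0.03746 + 0.07840j = 0.02125 - 0.02275j  (running Σ = -0.46584 + 0.05965j)
  m=6: 0.02005 + 0.14822j × -0.35963 - 0.31659j = 0.03971 - 0.05965j  (running Σ = -0.42613 + 0.00000j)
Total Σ_m = -0.42613 + 0.00000j. Multiply by 0.966644: -0.41192 + 0.00000j. P_6(cos γ) = -0.411916

-0.411916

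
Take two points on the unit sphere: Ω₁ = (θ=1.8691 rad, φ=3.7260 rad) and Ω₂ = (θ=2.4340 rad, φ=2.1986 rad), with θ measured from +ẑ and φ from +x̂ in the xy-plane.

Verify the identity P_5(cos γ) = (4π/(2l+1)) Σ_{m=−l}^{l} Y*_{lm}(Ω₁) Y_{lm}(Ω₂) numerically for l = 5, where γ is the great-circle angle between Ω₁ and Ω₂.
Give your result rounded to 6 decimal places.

0.339836

Expand P_5 via completeness: Σ_{m} conj(Y_{5,m}) at Ω₁ times Y_{5,m} at Ω₂ —
  [-5]  conj(Y_{5,-5})(Ω₁) = 0.36142 - 0.08065j ; Y_{5,-5}(Ω₂) = -0.00014 + 0.05386j ; Δ = 0.00429 + 0.01948j
  [-4]  conj(Y_{5,-4})(Ω₁) = 0.24983 - 0.25928j ; Y_{5,-4}(Ω₂) = 0.16084 + 0.11736j ; Δ = 0.07061 - 0.01238j
  [-3]  conj(Y_{5,-3})(Ω₁) = -0.01220 + 0.06614j ; Y_{5,-3}(Ω₂) = 0.37946 - 0.12265j ; Δ = 0.00348 + 0.02659j
  [-2]  conj(Y_{5,-2})(Ω₁) = 0.13191 + 0.31027j ; Y_{5,-2}(Ω₂) = 0.12356 - 0.37894j ; Δ = 0.13387 - 0.01165j
  [-1]  conj(Y_{5,-1})(Ω₁) = 0.01343 + 0.00888j ; Y_{5,-1}(Ω₂) = 0.00996 + 0.01372j ; Δ = 0.00001 + 0.00027j
  [+0]  conj(Y_{5,0})(Ω₁) = -0.32391 + 0.00000j ; Y_{5,0}(Ω₂) = 0.39230 + 0.00000j ; Δ = -0.12707 + 0.00000j
  [+1]  conj(Y_{5,1})(Ω₁) = -0.01343 + 0.00888j ; Y_{5,1}(Ω₂) = -0.00996 + 0.01372j ; Δ = 0.00001 - 0.00027j
  [+2]  conj(Y_{5,2})(Ω₁) = 0.13191 - 0.31027j ; Y_{5,2}(Ω₂) = 0.12356 + 0.37894j ; Δ = 0.13387 + 0.01165j
  [+3]  conj(Y_{5,3})(Ω₁) = 0.01220 + 0.06614j ; Y_{5,3}(Ω₂) = -0.37946 - 0.12265j ; Δ = 0.00348 - 0.02659j
  [+4]  conj(Y_{5,4})(Ω₁) = 0.24983 + 0.25928j ; Y_{5,4}(Ω₂) = 0.16084 - 0.11736j ; Δ = 0.07061 + 0.01238j
  [+5]  conj(Y_{5,5})(Ω₁) = -0.36142 - 0.08065j ; Y_{5,5}(Ω₂) = 0.00014 + 0.05386j ; Δ = 0.00429 - 0.01948j
Total Σ_m = 0.29748 + 0.00000j. Multiply by 1.142397: 0.33984 + 0.00000j. P_5(cos γ) = 0.339836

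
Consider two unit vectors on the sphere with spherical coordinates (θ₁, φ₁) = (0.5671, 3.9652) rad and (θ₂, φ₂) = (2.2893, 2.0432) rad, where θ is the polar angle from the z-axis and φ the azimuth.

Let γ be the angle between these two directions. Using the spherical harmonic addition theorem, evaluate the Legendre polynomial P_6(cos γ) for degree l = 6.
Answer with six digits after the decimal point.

-0.106790

Term-by-term m-sum for l=6 (normalisation 4π/13 = 0.966644):
  m=-6: +0.002638-0.011305i × +0.083802+0.026583i = +0.000522-0.000877i  (running Σ = +0.000522-0.000877i)
  m=-5: +0.035357+0.052313i × +0.187208-0.189402i = +0.016527+0.003097i  (running Σ = +0.017049+0.002219i)
  m=-4: -0.200431-0.030874i × -0.135264-0.409794i = +0.014459+0.086311i  (running Σ = +0.031508+0.088531i)
  m=-3: +0.321959-0.255477i × -0.319299-0.049429i = -0.115429+0.065660i  (running Σ = -0.083921+0.154191i)
  m=-2: -0.035135+0.458870i × +0.065277-0.090287i = +0.039137+0.033126i  (running Σ = -0.044784+0.187316i)
  m=-1: -0.045598-0.049223i × -0.167513-0.327817i = -0.008498+0.023193i  (running Σ = -0.053282+0.210510i)
  m=0: -0.416609-0.000000i × +0.009385+0.000000i = -0.003910-0.000000i  (running Σ = -0.057192+0.210510i)
  m=1: +0.045598-0.049223i × +0.167513-0.327817i = -0.008498-0.023193i  (running Σ = -0.065690+0.187316i)
  m=2: -0.035135-0.458870i × +0.065277+0.090287i = +0.039137-0.033126i  (running Σ = -0.026554+0.154191i)
  m=3: -0.321959-0.255477i × +0.319299-0.049429i = -0.115429-0.065660i  (running Σ = -0.141983+0.088531i)
  m=4: -0.200431+0.030874i × -0.135264+0.409794i = +0.014459-0.086311i  (running Σ = -0.127524+0.002219i)
  m=5: -0.035357+0.052313i × -0.187208-0.189402i = +0.016527-0.003097i  (running Σ = -0.110996-0.000877i)
  m=6: +0.002638+0.011305i × +0.083802-0.026583i = +0.000522+0.000877i  (running Σ = -0.110475+0.000000i)
Σ over m = -0.110475+0.000000i; ×(4π/13) → -0.106790+0.000000i. Real part: -0.106790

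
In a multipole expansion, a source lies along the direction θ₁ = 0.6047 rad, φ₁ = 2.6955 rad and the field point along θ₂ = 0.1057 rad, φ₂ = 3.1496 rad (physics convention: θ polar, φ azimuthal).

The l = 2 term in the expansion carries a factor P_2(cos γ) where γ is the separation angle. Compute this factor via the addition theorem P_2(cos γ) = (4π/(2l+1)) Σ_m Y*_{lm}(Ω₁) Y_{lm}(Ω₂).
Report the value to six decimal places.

0.640531

Expand P_2 via completeness: Σ_{m} conj(Y_{2,m}) at Ω₁ times Y_{2,m} at Ω₂ —
  m=-2: +0.078368-0.097187i × +0.004299-0.000069i = +0.000330-0.000423i  (running Σ = +0.000330-0.000423i)
  m=-1: -0.325963+0.155890i × -0.081049+0.000649i = +0.026318-0.012846i  (running Σ = +0.026648-0.013270i)
  m=0: +0.324970-0.000000i × +0.620251+0.000000i = +0.201563+0.000000i  (running Σ = +0.228211-0.013270i)
  m=1: +0.325963+0.155890i × +0.081049+0.000649i = +0.026318+0.012846i  (running Σ = +0.254529-0.000423i)
  m=2: +0.078368+0.097187i × +0.004299+0.000069i = +0.000330+0.000423i  (running Σ = +0.254859-0.000000i)
Total Σ_m = +0.254859-0.000000i. Multiply by 2.513274: +0.640531-0.000000i. P_2(cos γ) = 0.640531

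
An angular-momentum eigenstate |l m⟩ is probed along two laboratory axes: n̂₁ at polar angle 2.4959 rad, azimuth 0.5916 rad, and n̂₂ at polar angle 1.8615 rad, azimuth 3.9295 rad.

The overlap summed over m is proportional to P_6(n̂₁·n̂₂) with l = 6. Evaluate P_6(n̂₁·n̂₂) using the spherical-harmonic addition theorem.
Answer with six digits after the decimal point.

0.199136

Summing Y*_{l m}(θ₁,φ₁)·Y_{l m}(θ₂,φ₂) over m ∈ [−6, 6]; prefactor 4π/(2·6+1) = 0.966644:
  m=-6: (-0.021054, -0.009101) × (0.005623, 0.373493) = (0.003281, -0.007915)  (running Σ = (0.003281, -0.007915))
  m=-5: (0.103685, -0.019253) × (-0.270284, 0.277153) = (-0.022688, 0.033940)  (running Σ = (-0.019408, 0.026026))
  m=-4: (-0.201054, 0.196992) × (0.028943, -0.000290) = (-0.005762, 0.005760)  (running Σ = (-0.025170, 0.031785))
  m=-3: (0.092252, -0.445915) × (0.245185, 0.241522) = (0.130317, -0.087051)  (running Σ = (0.105147, -0.055266))
  m=-2: (0.131316, 0.321657) × (0.000384, 0.076544) = (-0.024570, 0.010175)  (running Σ = (0.080577, -0.045091))
  m=-1: (0.116494, 0.078270) × (0.220076, -0.221183) = (0.042950, -0.008541)  (running Σ = (0.123527, -0.053632))
  m=0: (-0.396542, -0.000000) × (0.103508, 0.000000) = (-0.041045, -0.000000)  (running Σ = (0.082481, -0.053632))
  m=1: (-0.116494, 0.078270) × (-0.220076, -0.221183) = (0.042950, 0.008541)  (running Σ = (0.125431, -0.045091))
  m=2: (0.131316, -0.321657) × (0.000384, -0.076544) = (-0.024570, -0.010175)  (running Σ = (0.100861, -0.055266))
  m=3: (-0.092252, -0.445915) × (-0.245185, 0.241522) = (0.130317, 0.087051)  (running Σ = (0.231177, 0.031785))
  m=4: (-0.201054, -0.196992) × (0.028943, 0.000290) = (-0.005762, -0.005760)  (running Σ = (0.225416, 0.026026))
  m=5: (-0.103685, -0.019253) × (0.270284, 0.277153) = (-0.022688, -0.033940)  (running Σ = (0.202727, -0.007915))
  m=6: (-0.021054, 0.009101) × (0.005623, -0.373493) = (0.003281, 0.007915)  (running Σ = (0.206008, 0.000000))
Σ over m = (0.206008, 0.000000); ×(4π/13) → (0.199136, 0.000000). Real part: 0.199136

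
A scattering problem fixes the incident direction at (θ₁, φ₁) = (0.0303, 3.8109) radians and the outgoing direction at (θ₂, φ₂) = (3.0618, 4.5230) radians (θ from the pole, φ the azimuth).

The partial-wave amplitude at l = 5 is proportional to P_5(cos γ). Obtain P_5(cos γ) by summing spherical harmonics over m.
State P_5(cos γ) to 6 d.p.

Addition theorem: P_5(cos γ) = (4π/11) Σ_m Y*_{lm}(Ω₁) Y_{lm}(Ω₂), m = −5…5:
  m=-5: Y*=(0.000000, 0.000000)  Y=(-0.000001, 0.000001)  product (-0.000000, 0.000000)
  m=-4: Y*=(-0.000001, 0.000001)  Y=(-0.000043, -0.000041)  product (0.000000, 0.000000)
  m=-3: Y*=(0.000033, -0.000070)  Y=(0.000749, -0.001173)  product (-0.000000, -0.000000)
  m=-2: Y*=(0.000715, 0.003022)  Y=(0.019755, 0.007862)  product (-0.000010, 0.000065)
  m=-1: Y*=(-0.060682, -0.048007)  Y=(-0.037598, 0.196141)  product (0.011698, -0.010097)
  m=+0: Y*=(0.929171, -0.000000)  Y=(-0.891445, 0.000000)  product (-0.828305, 0.000000)
  m=+1: Y*=(0.060682, -0.048007)  Y=(0.037598, 0.196141)  product (0.011698, 0.010097)
  m=+2: Y*=(0.000715, -0.003022)  Y=(0.019755, -0.007862)  product (-0.000010, -0.000065)
  m=+3: Y*=(-0.000033, -0.000070)  Y=(-0.000749, -0.001173)  product (-0.000000, 0.000000)
  m=+4: Y*=(-0.000001, -0.000001)  Y=(-0.000043, 0.000041)  product (0.000000, -0.000000)
  m=+5: Y*=(-0.000000, 0.000000)  Y=(0.000001, 0.000001)  product (-0.000000, -0.000000)
Σ over m = (-0.804929, 0.000000); ×(4π/11) → (-0.919549, 0.000000). Real part: -0.919549

-0.919549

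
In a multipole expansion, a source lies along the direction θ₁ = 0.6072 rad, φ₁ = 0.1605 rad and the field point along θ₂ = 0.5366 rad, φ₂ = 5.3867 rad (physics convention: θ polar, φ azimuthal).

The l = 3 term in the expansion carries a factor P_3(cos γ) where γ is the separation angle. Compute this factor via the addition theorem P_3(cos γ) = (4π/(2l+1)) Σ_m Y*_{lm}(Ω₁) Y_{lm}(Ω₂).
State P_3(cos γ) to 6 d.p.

0.257130

Expand P_3 via completeness: Σ_{m} conj(Y_{3,m}) at Ω₁ times Y_{3,m} at Ω₂ —
  m=-3: +0.068688+0.035891i × -0.050141+0.024353i = -0.004318-0.000127i  (running Σ = -0.004318-0.000127i)
  m=-2: +0.259279+0.086210i × -0.050581+0.223907i = -0.032418+0.053694i  (running Σ = -0.036736+0.053567i)
  m=-1: +0.431813+0.069907i × +0.277822+0.347584i = +0.095669+0.169513i  (running Σ = +0.058933+0.223080i)
  m=0: +0.114083-0.000000i × +0.222356+0.000000i = +0.025367+0.000000i  (running Σ = +0.084300+0.223080i)
  m=1: -0.431813+0.069907i × -0.277822+0.347584i = +0.095669-0.169513i  (running Σ = +0.179968+0.053567i)
  m=2: +0.259279-0.086210i × -0.050581-0.223907i = -0.032418-0.053694i  (running Σ = +0.147551-0.000127i)
  m=3: -0.068688+0.035891i × +0.050141+0.024353i = -0.004318+0.000127i  (running Σ = +0.143233+0.000000i)
Σ over m = +0.143233+0.000000i; ×(4π/7) → +0.257130+0.000000i. Real part: 0.257130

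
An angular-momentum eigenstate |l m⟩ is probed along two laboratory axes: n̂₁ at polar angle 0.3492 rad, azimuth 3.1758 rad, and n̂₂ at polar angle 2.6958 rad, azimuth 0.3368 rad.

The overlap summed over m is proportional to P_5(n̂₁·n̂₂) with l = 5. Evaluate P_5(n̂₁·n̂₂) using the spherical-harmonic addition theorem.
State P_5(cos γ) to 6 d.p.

Addition theorem: P_5(cos γ) = (4π/11) Σ_m Y*_{lm}(Ω₁) Y_{lm}(Ω₂), m = −5…5:
  [-5]  conj(Y_{5,-5})(Ω₁) = -0.002144-0.000370i ; Y_{5,-5}(Ω₂) = -0.000781-0.006872i ; Δ = -0.000001+0.000015i
  [-4]  conj(Y_{5,-4})(Ω₁) = +0.018723+0.002578i ; Y_{5,-4}(Ω₂) = -0.010149+0.044631i ; Δ = -0.000305+0.000809i
  [-3]  conj(Y_{5,-3})(Ω₁) = -0.095744-0.009860i ; Y_{5,-3}(Ω₂) = +0.093254-0.148611i ; Δ = -0.010394+0.013309i
  [-2]  conj(Y_{5,-2})(Ω₁) = +0.306656+0.021013i ; Y_{5,-2}(Ω₂) = -0.320458+0.255767i ; Δ = -0.103645+0.071699i
  [-1]  conj(Y_{5,-1})(Ω₁) = -0.548689-0.018777i ; Y_{5,-1}(Ω₂) = +0.458833-0.160656i ; Δ = -0.254773+0.079535i
  [+0]  conj(Y_{5,0})(Ω₁) = +0.253605-0.000000i ; Y_{5,0}(Ω₂) = +0.024642+0.000000i ; Δ = +0.006249+0.000000i
  [+1]  conj(Y_{5,1})(Ω₁) = +0.548689-0.018777i ; Y_{5,1}(Ω₂) = -0.458833-0.160656i ; Δ = -0.254773-0.079535i
  [+2]  conj(Y_{5,2})(Ω₁) = +0.306656-0.021013i ; Y_{5,2}(Ω₂) = -0.320458-0.255767i ; Δ = -0.103645-0.071699i
  [+3]  conj(Y_{5,3})(Ω₁) = +0.095744-0.009860i ; Y_{5,3}(Ω₂) = -0.093254-0.148611i ; Δ = -0.010394-0.013309i
  [+4]  conj(Y_{5,4})(Ω₁) = +0.018723-0.002578i ; Y_{5,4}(Ω₂) = -0.010149-0.044631i ; Δ = -0.000305-0.000809i
  [+5]  conj(Y_{5,5})(Ω₁) = +0.002144-0.000370i ; Y_{5,5}(Ω₂) = +0.000781-0.006872i ; Δ = -0.000001-0.000015i
Σ over m = -0.731986+0.000000i; ×(4π/11) → -0.836219+0.000000i. Real part: -0.836219

-0.836219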